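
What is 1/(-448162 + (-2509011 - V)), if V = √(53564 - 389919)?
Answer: I/(√336355 - 2957173*I) ≈ -3.3816e-7 + 6.632e-11*I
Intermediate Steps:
V = I*√336355 (V = √(-336355) = I*√336355 ≈ 579.96*I)
1/(-448162 + (-2509011 - V)) = 1/(-448162 + (-2509011 - I*√336355)) = 1/(-2957173 - I*√336355)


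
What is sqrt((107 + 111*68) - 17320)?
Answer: I*sqrt(9665) ≈ 98.311*I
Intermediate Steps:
sqrt((107 + 111*68) - 17320) = sqrt((107 + 7548) - 17320) = sqrt(7655 - 17320) = sqrt(-9665) = I*sqrt(9665)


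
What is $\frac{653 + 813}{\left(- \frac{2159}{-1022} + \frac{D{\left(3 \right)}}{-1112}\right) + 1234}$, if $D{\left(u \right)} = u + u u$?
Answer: $\frac{52064257}{43899535} \approx 1.186$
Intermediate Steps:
$D{\left(u \right)} = u + u^{2}$
$\frac{653 + 813}{\left(- \frac{2159}{-1022} + \frac{D{\left(3 \right)}}{-1112}\right) + 1234} = \frac{653 + 813}{\left(- \frac{2159}{-1022} + \frac{3 \left(1 + 3\right)}{-1112}\right) + 1234} = \frac{1466}{\left(\left(-2159\right) \left(- \frac{1}{1022}\right) + 3 \cdot 4 \left(- \frac{1}{1112}\right)\right) + 1234} = \frac{1466}{\left(\frac{2159}{1022} + 12 \left(- \frac{1}{1112}\right)\right) + 1234} = \frac{1466}{\left(\frac{2159}{1022} - \frac{3}{278}\right) + 1234} = \frac{1466}{\frac{149284}{71029} + 1234} = \frac{1466}{\frac{87799070}{71029}} = 1466 \cdot \frac{71029}{87799070} = \frac{52064257}{43899535}$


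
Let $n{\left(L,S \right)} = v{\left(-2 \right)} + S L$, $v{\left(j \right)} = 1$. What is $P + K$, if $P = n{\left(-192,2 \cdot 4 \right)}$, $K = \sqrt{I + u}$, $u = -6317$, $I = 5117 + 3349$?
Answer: $-1535 + \sqrt{2149} \approx -1488.6$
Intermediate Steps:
$I = 8466$
$K = \sqrt{2149}$ ($K = \sqrt{8466 - 6317} = \sqrt{2149} \approx 46.357$)
$n{\left(L,S \right)} = 1 + L S$ ($n{\left(L,S \right)} = 1 + S L = 1 + L S$)
$P = -1535$ ($P = 1 - 192 \cdot 2 \cdot 4 = 1 - 1536 = -1535$)
$P + K = -1535 + \sqrt{2149}$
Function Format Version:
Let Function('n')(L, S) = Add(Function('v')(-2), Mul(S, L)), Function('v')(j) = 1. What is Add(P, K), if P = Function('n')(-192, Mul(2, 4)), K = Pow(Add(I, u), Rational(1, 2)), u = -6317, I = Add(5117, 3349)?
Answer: Add(-1535, Pow(2149, Rational(1, 2))) ≈ -1488.6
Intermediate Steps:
I = 8466
K = Pow(2149, Rational(1, 2)) (K = Pow(Add(8466, -6317), Rational(1, 2)) = Pow(2149, Rational(1, 2)) ≈ 46.357)
Function('n')(L, S) = Add(1, Mul(L, S)) (Function('n')(L, S) = Add(1, Mul(S, L)) = Add(1, Mul(L, S)))
P = -1535 (P = Add(1, Mul(-192, Mul(2, 4))) = Add(1, Mul(-192, 8)) = Add(1, -1536) = -1535)
Add(P, K) = Add(-1535, Pow(2149, Rational(1, 2)))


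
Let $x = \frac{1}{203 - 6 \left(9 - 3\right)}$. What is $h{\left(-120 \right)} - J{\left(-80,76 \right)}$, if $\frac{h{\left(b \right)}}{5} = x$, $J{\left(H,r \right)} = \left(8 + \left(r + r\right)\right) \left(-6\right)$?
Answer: $\frac{160325}{167} \approx 960.03$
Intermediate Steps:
$x = \frac{1}{167}$ ($x = \frac{1}{203 - 36} = \frac{1}{167} \approx 0.005988$)
$J{\left(H,r \right)} = -48 - 12 r$ ($J{\left(H,r \right)} = \left(8 + 2 r\right) \left(-6\right) = -48 - 12 r$)
$h{\left(b \right)} = \frac{5}{167}$ ($h{\left(b \right)} = 5 \cdot \frac{1}{167} = \frac{5}{167}$)
$h{\left(-120 \right)} - J{\left(-80,76 \right)} = \frac{5}{167} - \left(-48 - 912\right) = \frac{5}{167} - -960 = \frac{5}{167} + 960 = \frac{160325}{167}$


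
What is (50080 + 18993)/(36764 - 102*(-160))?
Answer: 69073/53084 ≈ 1.3012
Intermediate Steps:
(50080 + 18993)/(36764 - 102*(-160)) = 69073/(36764 + 16320) = 69073/53084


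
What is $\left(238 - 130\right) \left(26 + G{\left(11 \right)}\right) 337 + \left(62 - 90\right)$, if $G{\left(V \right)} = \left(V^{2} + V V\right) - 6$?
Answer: $9535724$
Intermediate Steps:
$G{\left(V \right)} = -6 + 2 V^{2}$ ($G{\left(V \right)} = \left(V^{2} + V^{2}\right) - 6 = 2 V^{2} - 6 = -6 + 2 V^{2}$)
$\left(238 - 130\right) \left(26 + G{\left(11 \right)}\right) 337 + \left(62 - 90\right) = \left(238 - 130\right) \left(26 - \left(6 - 2 \cdot 11^{2}\right)\right) 337 + \left(62 - 90\right) = 108 \left(26 + \left(-6 + 2 \cdot 121\right)\right) 337 + \left(62 - 90\right) = 108 \left(26 + \left(-6 + 242\right)\right) 337 - 28 = 108 \left(26 + 236\right) 337 - 28 = 108 \cdot 262 \cdot 337 - 28 = 28296 \cdot 337 - 28 = 9535752 - 28 = 9535724$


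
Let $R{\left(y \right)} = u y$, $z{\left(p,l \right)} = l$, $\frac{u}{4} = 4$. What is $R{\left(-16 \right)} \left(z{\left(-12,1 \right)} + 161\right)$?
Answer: $-41472$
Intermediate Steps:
$u = 16$ ($u = 4 \cdot 4 = 16$)
$R{\left(y \right)} = 16 y$
$R{\left(-16 \right)} \left(z{\left(-12,1 \right)} + 161\right) = 16 \left(-16\right) \left(1 + 161\right) = \left(-256\right) 162 = -41472$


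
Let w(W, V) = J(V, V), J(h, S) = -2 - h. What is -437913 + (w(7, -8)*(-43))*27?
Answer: -444879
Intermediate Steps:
w(W, V) = -2 - V
-437913 + (w(7, -8)*(-43))*27 = -437913 + ((-2 - 1*(-8))*(-43))*27 = -437913 + ((-2 + 8)*(-43))*27 = -437913 + (6*(-43))*27 = -437913 - 258*27 = -437913 - 6966 = -444879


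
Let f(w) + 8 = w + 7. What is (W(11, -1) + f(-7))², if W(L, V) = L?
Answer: 9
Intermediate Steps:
f(w) = -1 + w (f(w) = -8 + (w + 7) = -8 + (7 + w) = -1 + w)
(W(11, -1) + f(-7))² = (11 + (-1 - 7))² = (11 - 8)² = 3² = 9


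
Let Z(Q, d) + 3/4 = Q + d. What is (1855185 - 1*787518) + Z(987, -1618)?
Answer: 4268141/4 ≈ 1.0670e+6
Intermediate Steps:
Z(Q, d) = -¾ + Q + d (Z(Q, d) = -¾ + (Q + d) = -¾ + Q + d)
(1855185 - 1*787518) + Z(987, -1618) = (1855185 - 1*787518) + (-¾ + 987 - 1618) = (1855185 - 787518) - 2527/4 = 1067667 - 2527/4 = 4268141/4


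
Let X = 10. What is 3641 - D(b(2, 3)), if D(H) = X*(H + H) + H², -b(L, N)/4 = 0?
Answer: 3641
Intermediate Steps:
b(L, N) = 0 (b(L, N) = -4*0 = 0)
D(H) = H² + 20*H (D(H) = 10*(H + H) + H² = 10*(2*H) + H² = 20*H + H² = H² + 20*H)
3641 - D(b(2, 3)) = 3641 - 0*(20 + 0) = 3641 - 0*20 = 3641 - 1*0 = 3641 + 0 = 3641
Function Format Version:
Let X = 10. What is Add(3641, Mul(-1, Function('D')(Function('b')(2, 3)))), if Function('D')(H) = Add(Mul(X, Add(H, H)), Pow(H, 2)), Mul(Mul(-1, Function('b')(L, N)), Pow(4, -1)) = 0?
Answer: 3641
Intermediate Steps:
Function('b')(L, N) = 0 (Function('b')(L, N) = Mul(-4, 0) = 0)
Function('D')(H) = Add(Pow(H, 2), Mul(20, H)) (Function('D')(H) = Add(Mul(10, Add(H, H)), Pow(H, 2)) = Add(Mul(10, Mul(2, H)), Pow(H, 2)) = Add(Mul(20, H), Pow(H, 2)) = Add(Pow(H, 2), Mul(20, H)))
Add(3641, Mul(-1, Function('D')(Function('b')(2, 3)))) = Add(3641, Mul(-1, Mul(0, Add(20, 0)))) = Add(3641, Mul(-1, Mul(0, 20))) = Add(3641, Mul(-1, 0)) = Add(3641, 0) = 3641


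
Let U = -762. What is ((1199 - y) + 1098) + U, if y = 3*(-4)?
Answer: 1547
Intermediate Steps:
y = -12
((1199 - y) + 1098) + U = ((1199 - 1*(-12)) + 1098) - 762 = ((1199 + 12) + 1098) - 762 = (1211 + 1098) - 762 = 2309 - 762 = 1547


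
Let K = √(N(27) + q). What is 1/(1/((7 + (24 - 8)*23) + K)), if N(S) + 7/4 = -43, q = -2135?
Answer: 375 + I*√8719/2 ≈ 375.0 + 46.688*I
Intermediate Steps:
N(S) = -179/4 (N(S) = -7/4 - 43 = -179/4)
K = I*√8719/2 (K = √(-179/4 - 2135) = √(-8719/4) = I*√8719/2 ≈ 46.688*I)
1/(1/((7 + (24 - 8)*23) + K)) = 1/(1/((7 + (24 - 8)*23) + I*√8719/2)) = 1/(1/((7 + 16*23) + I*√8719/2)) = 1/(1/((7 + 368) + I*√8719/2)) = 1/(1/(375 + I*√8719/2)) = 375 + I*√8719/2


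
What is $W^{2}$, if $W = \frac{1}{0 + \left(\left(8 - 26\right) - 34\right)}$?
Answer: $\frac{1}{2704} \approx 0.00036982$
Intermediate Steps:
$W = - \frac{1}{52}$ ($W = \frac{1}{0 + \left(\left(8 - 26\right) - 34\right)} = \frac{1}{0 - 52} = \frac{1}{-52} = - \frac{1}{52} \approx -0.019231$)
$W^{2} = \left(- \frac{1}{52}\right)^{2} = \frac{1}{2704}$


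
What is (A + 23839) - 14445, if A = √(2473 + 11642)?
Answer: 9394 + √14115 ≈ 9512.8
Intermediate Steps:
A = √14115 ≈ 118.81
(A + 23839) - 14445 = (√14115 + 23839) - 14445 = (23839 + √14115) - 14445 = 9394 + √14115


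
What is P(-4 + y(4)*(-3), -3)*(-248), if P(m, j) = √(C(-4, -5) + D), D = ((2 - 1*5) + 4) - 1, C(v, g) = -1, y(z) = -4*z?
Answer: -248*I ≈ -248.0*I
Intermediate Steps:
D = 0 (D = ((2 - 5) + 4) - 1 = (-3 + 4) - 1 = 1 - 1 = 0)
P(m, j) = I (P(m, j) = √(-1 + 0) = √(-1) = I)
P(-4 + y(4)*(-3), -3)*(-248) = I*(-248) = -248*I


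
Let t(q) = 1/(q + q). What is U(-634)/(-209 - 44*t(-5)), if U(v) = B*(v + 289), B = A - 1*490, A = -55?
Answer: -313375/341 ≈ -918.99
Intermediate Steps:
t(q) = 1/(2*q)
B = -545 (B = -55 - 1*490 = -55 - 490 = -545)
U(v) = -157505 - 545*v (U(v) = -545*(v + 289) = -545*(289 + v) = -157505 - 545*v)
U(-634)/(-209 - 44*t(-5)) = (-157505 - 545*(-634))/(-209 - 22/(-5)) = (-157505 + 345530)/(-209 - 22*(-1)/5) = 188025/(-209 - 44*(-⅒)) = 188025/(-209 + 22/5) = 188025/(-1023/5) = 188025*(-5/1023) = -313375/341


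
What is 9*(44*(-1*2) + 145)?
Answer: 513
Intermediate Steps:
9*(44*(-1*2) + 145) = 9*(44*(-2) + 145) = 9*(-88 + 145) = 9*57 = 513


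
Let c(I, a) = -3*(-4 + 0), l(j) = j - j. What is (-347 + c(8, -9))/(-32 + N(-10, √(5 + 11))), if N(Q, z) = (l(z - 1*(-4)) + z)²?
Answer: 335/16 ≈ 20.938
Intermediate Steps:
l(j) = 0
N(Q, z) = z² (N(Q, z) = (0 + z)² = z²)
c(I, a) = 12 (c(I, a) = -3*(-4) = 12)
(-347 + c(8, -9))/(-32 + N(-10, √(5 + 11))) = (-347 + 12)/(-32 + (√(5 + 11))²) = -335/(-32 + (√16)²) = -335/(-32 + 4²) = -335/(-32 + 16) = -335/(-16) = -335*(-1/16) = 335/16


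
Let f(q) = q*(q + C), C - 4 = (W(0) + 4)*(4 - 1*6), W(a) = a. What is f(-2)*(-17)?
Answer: -204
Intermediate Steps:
C = -4 (C = 4 + (0 + 4)*(4 - 1*6) = 4 + 4*(4 - 6) = 4 + 4*(-2) = 4 - 8 = -4)
f(q) = q*(-4 + q) (f(q) = q*(q - 4) = q*(-4 + q))
f(-2)*(-17) = -2*(-4 - 2)*(-17) = -2*(-6)*(-17) = 12*(-17) = -204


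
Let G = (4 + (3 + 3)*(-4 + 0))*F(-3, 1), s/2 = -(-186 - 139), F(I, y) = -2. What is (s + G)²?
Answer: 476100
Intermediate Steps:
s = 650 (s = 2*(-(-186 - 139)) = 2*(-1*(-325)) = 2*325 = 650)
G = 40 (G = (4 + (3 + 3)*(-4 + 0))*(-2) = (4 + 6*(-4))*(-2) = (4 - 24)*(-2) = -20*(-2) = 40)
(s + G)² = (650 + 40)² = 690² = 476100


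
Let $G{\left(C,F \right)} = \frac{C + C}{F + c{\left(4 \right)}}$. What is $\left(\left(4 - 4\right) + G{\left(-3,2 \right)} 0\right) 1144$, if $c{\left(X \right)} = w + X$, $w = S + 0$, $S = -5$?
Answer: $0$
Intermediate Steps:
$w = -5$ ($w = -5 + 0 = -5$)
$c{\left(X \right)} = -5 + X$
$G{\left(C,F \right)} = \frac{2 C}{-1 + F}$ ($G{\left(C,F \right)} = \frac{C + C}{F + \left(-5 + 4\right)} = \frac{2 C}{F - 1} = \frac{2 C}{-1 + F}$)
$\left(\left(4 - 4\right) + G{\left(-3,2 \right)} 0\right) 1144 = \left(\left(4 - 4\right) + 2 \left(-3\right) \frac{1}{-1 + 2} \cdot 0\right) 1144 = \left(0 + 2 \left(-3\right) 1^{-1} \cdot 0\right) 1144 = \left(0 + 2 \left(-3\right) 1 \cdot 0\right) 1144 = \left(0 - 0\right) 1144 = \left(0 + 0\right) 1144 = 0 \cdot 1144 = 0$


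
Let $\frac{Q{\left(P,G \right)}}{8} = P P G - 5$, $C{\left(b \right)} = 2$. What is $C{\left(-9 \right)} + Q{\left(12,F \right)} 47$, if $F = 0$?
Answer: $-1878$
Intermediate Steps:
$Q{\left(P,G \right)} = -40 + 8 G P^{2}$ ($Q{\left(P,G \right)} = 8 \left(P P G - 5\right) = 8 \left(P^{2} G - 5\right) = 8 \left(G P^{2} - 5\right) = 8 \left(-5 + G P^{2}\right) = -40 + 8 G P^{2}$)
$C{\left(-9 \right)} + Q{\left(12,F \right)} 47 = 2 + \left(-40 + 8 \cdot 0 \cdot 12^{2}\right) 47 = 2 + \left(-40 + 8 \cdot 0 \cdot 144\right) 47 = 2 + \left(-40 + 0\right) 47 = 2 - 1880 = -1878$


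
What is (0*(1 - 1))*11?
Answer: 0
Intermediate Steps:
(0*(1 - 1))*11 = (0*0)*11 = 0*11 = 0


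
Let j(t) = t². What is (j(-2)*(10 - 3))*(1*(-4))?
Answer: -112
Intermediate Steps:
(j(-2)*(10 - 3))*(1*(-4)) = ((-2)²*(10 - 3))*(1*(-4)) = (4*7)*(-4) = 28*(-4) = -112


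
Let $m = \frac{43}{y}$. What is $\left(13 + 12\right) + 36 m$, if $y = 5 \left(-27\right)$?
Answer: $\frac{203}{15} \approx 13.533$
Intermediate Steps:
$y = -135$
$m = - \frac{43}{135}$ ($m = \frac{43}{-135} = 43 \left(- \frac{1}{135}\right) = - \frac{43}{135} \approx -0.31852$)
$\left(13 + 12\right) + 36 m = \left(13 + 12\right) + 36 \left(- \frac{43}{135}\right) = 25 - \frac{172}{15} = \frac{203}{15}$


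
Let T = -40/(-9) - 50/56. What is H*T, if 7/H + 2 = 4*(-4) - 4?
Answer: -895/792 ≈ -1.1301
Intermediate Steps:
H = -7/22 (H = 7/(-2 + (4*(-4) - 4)) = 7/(-2 + (-16 - 4)) = 7/(-2 - 20) = 7/(-22) = 7*(-1/22) = -7/22 ≈ -0.31818)
T = 895/252 (T = -40*(-⅑) - 50*1/56 = 40/9 - 25/28 = 895/252 ≈ 3.5516)
H*T = -7/22*895/252 = -895/792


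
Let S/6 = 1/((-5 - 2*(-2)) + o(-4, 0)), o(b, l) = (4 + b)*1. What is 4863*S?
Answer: -29178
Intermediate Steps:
o(b, l) = 4 + b
S = -6 (S = 6/((-5 - 2*(-2)) + (4 - 4)) = 6/((-5 + 4) + 0) = 6/(-1 + 0) = 6/(-1) = 6*(-1) = -6)
4863*S = 4863*(-6) = -29178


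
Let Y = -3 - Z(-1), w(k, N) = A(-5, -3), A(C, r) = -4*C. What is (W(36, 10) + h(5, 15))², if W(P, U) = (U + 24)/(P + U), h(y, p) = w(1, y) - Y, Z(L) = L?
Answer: 273529/529 ≈ 517.07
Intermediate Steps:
w(k, N) = 20 (w(k, N) = -4*(-5) = 20)
Y = -2 (Y = -3 - 1*(-1) = -3 + 1 = -2)
h(y, p) = 22 (h(y, p) = 20 - 1*(-2) = 20 + 2 = 22)
W(P, U) = (24 + U)/(P + U)
(W(36, 10) + h(5, 15))² = ((24 + 10)/(36 + 10) + 22)² = (34/46 + 22)² = ((1/46)*34 + 22)² = (17/23 + 22)² = (523/23)² = 273529/529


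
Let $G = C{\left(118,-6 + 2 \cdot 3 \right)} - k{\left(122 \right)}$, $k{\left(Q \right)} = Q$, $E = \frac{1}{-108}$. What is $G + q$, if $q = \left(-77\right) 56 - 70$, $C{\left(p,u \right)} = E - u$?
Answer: $- \frac{486433}{108} \approx -4504.0$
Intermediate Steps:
$E = - \frac{1}{108} \approx -0.0092593$
$C{\left(p,u \right)} = - \frac{1}{108} - u$
$q = -4382$ ($q = -4312 - 70 = -4382$)
$G = - \frac{13177}{108}$ ($G = \left(- \frac{1}{108} - \left(-6 + 2 \cdot 3\right)\right) - 122 = \left(- \frac{1}{108} - \left(-6 + 6\right)\right) - 122 = \left(- \frac{1}{108} - 0\right) - 122 = \left(- \frac{1}{108} + 0\right) - 122 = - \frac{1}{108} - 122 = - \frac{13177}{108} \approx -122.01$)
$G + q = - \frac{13177}{108} - 4382 = - \frac{486433}{108}$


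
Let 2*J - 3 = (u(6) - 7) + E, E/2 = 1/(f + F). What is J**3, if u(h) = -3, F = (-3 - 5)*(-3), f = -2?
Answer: -54872/1331 ≈ -41.226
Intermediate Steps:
F = 24 (F = -8*(-3) = 24)
E = 1/11 (E = 2/(-2 + 24) = 2/22 = 2*(1/22) = 1/11 ≈ 0.090909)
J = -38/11 (J = 3/2 + ((-3 - 7) + 1/11)/2 = 3/2 + (-10 + 1/11)/2 = 3/2 + (1/2)*(-109/11) = 3/2 - 109/22 = -38/11 ≈ -3.4545)
J**3 = (-38/11)**3 = -54872/1331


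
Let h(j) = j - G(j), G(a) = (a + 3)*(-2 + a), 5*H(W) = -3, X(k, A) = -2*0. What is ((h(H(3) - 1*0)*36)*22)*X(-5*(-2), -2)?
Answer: 0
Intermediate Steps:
X(k, A) = 0
H(W) = -3/5 (H(W) = (1/5)*(-3) = -3/5)
G(a) = (-2 + a)*(3 + a) (G(a) = (3 + a)*(-2 + a) = (-2 + a)*(3 + a))
h(j) = 6 - j**2 (h(j) = j - (-6 + j + j**2) = j + (6 - j - j**2) = 6 - j**2)
((h(H(3) - 1*0)*36)*22)*X(-5*(-2), -2) = (((6 - (-3/5 - 1*0)**2)*36)*22)*0 = (((6 - (-3/5 + 0)**2)*36)*22)*0 = (((6 - (-3/5)**2)*36)*22)*0 = (((6 - 1*9/25)*36)*22)*0 = (((6 - 9/25)*36)*22)*0 = (((141/25)*36)*22)*0 = ((5076/25)*22)*0 = (111672/25)*0 = 0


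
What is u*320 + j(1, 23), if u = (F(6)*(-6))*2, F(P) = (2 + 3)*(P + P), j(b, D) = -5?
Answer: -230405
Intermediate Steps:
F(P) = 10*P (F(P) = 5*(2*P) = 10*P)
u = -720 (u = ((10*6)*(-6))*2 = (60*(-6))*2 = -360*2 = -720)
u*320 + j(1, 23) = -720*320 - 5 = -230400 - 5 = -230405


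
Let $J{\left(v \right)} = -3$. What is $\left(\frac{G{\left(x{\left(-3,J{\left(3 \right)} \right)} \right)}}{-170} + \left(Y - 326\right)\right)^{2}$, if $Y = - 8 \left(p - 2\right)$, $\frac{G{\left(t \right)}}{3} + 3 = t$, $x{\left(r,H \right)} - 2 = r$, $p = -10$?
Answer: $\frac{381967936}{7225} \approx 52868.0$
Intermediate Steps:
$x{\left(r,H \right)} = 2 + r$
$G{\left(t \right)} = -9 + 3 t$
$Y = 96$ ($Y = - 8 \left(-10 - 2\right) = \left(-8\right) \left(-12\right) = 96$)
$\left(\frac{G{\left(x{\left(-3,J{\left(3 \right)} \right)} \right)}}{-170} + \left(Y - 326\right)\right)^{2} = \left(\frac{-9 + 3 \left(2 - 3\right)}{-170} + \left(96 - 326\right)\right)^{2} = \left(\left(-9 + 3 \left(-1\right)\right) \left(- \frac{1}{170}\right) + \left(96 - 326\right)\right)^{2} = \left(\left(-9 - 3\right) \left(- \frac{1}{170}\right) - 230\right)^{2} = \left(\left(-12\right) \left(- \frac{1}{170}\right) - 230\right)^{2} = \left(\frac{6}{85} - 230\right)^{2} = \left(- \frac{19544}{85}\right)^{2} = \frac{381967936}{7225}$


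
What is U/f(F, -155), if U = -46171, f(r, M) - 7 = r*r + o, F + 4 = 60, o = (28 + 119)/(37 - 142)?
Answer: -230855/15708 ≈ -14.697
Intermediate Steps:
o = -7/5 (o = 147/(-105) = 147*(-1/105) = -7/5 ≈ -1.4000)
F = 56 (F = -4 + 60 = 56)
f(r, M) = 28/5 + r**2 (f(r, M) = 7 + (r*r - 7/5) = 7 + (r**2 - 7/5) = 7 + (-7/5 + r**2) = 28/5 + r**2)
U/f(F, -155) = -46171/(28/5 + 56**2) = -46171/(28/5 + 3136) = -46171/15708/5 = -46171*5/15708 = -230855/15708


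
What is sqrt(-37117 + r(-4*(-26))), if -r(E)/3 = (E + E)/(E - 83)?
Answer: I*sqrt(1820189)/7 ≈ 192.73*I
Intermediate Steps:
r(E) = -6*E/(-83 + E) (r(E) = -3*(E + E)/(E - 83) = -3*2*E/(-83 + E) = -6*E/(-83 + E))
sqrt(-37117 + r(-4*(-26))) = sqrt(-37117 - 6*(-4*(-26))/(-83 - 4*(-26))) = sqrt(-37117 - 6*104/(-83 + 104)) = sqrt(-37117 - 6*104/21) = sqrt(-37117 - 6*104*1/21) = sqrt(-37117 - 208/7) = sqrt(-260027/7) = I*sqrt(1820189)/7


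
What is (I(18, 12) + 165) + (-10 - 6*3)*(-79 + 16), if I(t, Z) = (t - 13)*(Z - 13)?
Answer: 1924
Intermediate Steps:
I(t, Z) = (-13 + Z)*(-13 + t) (I(t, Z) = (-13 + t)*(-13 + Z) = (-13 + Z)*(-13 + t))
(I(18, 12) + 165) + (-10 - 6*3)*(-79 + 16) = ((169 - 13*12 - 13*18 + 12*18) + 165) + (-10 - 6*3)*(-79 + 16) = ((169 - 156 - 234 + 216) + 165) + (-10 - 18)*(-63) = (-5 + 165) - 28*(-63) = 160 + 1764 = 1924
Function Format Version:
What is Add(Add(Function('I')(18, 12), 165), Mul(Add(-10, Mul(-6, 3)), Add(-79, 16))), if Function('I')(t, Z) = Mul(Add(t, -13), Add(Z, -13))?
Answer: 1924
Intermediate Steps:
Function('I')(t, Z) = Mul(Add(-13, Z), Add(-13, t)) (Function('I')(t, Z) = Mul(Add(-13, t), Add(-13, Z)) = Mul(Add(-13, Z), Add(-13, t)))
Add(Add(Function('I')(18, 12), 165), Mul(Add(-10, Mul(-6, 3)), Add(-79, 16))) = Add(Add(Add(169, Mul(-13, 12), Mul(-13, 18), Mul(12, 18)), 165), Mul(Add(-10, Mul(-6, 3)), Add(-79, 16))) = Add(Add(Add(169, -156, -234, 216), 165), Mul(Add(-10, -18), -63)) = Add(Add(-5, 165), Mul(-28, -63)) = Add(160, 1764) = 1924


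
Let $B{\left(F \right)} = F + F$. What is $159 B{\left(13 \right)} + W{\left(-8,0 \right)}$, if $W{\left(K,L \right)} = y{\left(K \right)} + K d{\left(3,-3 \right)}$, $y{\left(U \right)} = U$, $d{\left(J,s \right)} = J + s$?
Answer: $4126$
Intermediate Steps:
$B{\left(F \right)} = 2 F$
$W{\left(K,L \right)} = K$ ($W{\left(K,L \right)} = K + K \left(3 - 3\right) = K + K 0 = K + 0 = K$)
$159 B{\left(13 \right)} + W{\left(-8,0 \right)} = 159 \cdot 2 \cdot 13 - 8 = 159 \cdot 26 - 8 = 4134 - 8 = 4126$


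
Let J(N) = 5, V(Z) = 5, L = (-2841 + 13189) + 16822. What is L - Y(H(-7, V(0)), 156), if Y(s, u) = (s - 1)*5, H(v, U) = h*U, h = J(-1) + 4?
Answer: 26950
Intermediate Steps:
L = 27170 (L = 10348 + 16822 = 27170)
h = 9 (h = 5 + 4 = 9)
H(v, U) = 9*U
Y(s, u) = -5 + 5*s (Y(s, u) = (-1 + s)*5 = -5 + 5*s)
L - Y(H(-7, V(0)), 156) = 27170 - (-5 + 5*(9*5)) = 27170 - (-5 + 5*45) = 27170 - (-5 + 225) = 27170 - 1*220 = 27170 - 220 = 26950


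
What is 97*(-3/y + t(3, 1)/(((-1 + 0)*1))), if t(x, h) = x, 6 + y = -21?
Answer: -2522/9 ≈ -280.22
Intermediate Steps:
y = -27 (y = -6 - 21 = -27)
97*(-3/y + t(3, 1)/(((-1 + 0)*1))) = 97*(-3/(-27) + 3/(((-1 + 0)*1))) = 97*(-3*(-1/27) + 3/((-1*1))) = 97*(⅑ + 3/(-1)) = 97*(⅑ + 3*(-1)) = 97*(⅑ - 3) = 97*(-26/9) = -2522/9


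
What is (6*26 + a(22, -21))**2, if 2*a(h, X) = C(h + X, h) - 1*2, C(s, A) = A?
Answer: 27556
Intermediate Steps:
a(h, X) = -1 + h/2 (a(h, X) = (h - 1*2)/2 = (h - 2)/2 = (-2 + h)/2 = -1 + h/2)
(6*26 + a(22, -21))**2 = (6*26 + (-1 + (1/2)*22))**2 = (156 + (-1 + 11))**2 = (156 + 10)**2 = 166**2 = 27556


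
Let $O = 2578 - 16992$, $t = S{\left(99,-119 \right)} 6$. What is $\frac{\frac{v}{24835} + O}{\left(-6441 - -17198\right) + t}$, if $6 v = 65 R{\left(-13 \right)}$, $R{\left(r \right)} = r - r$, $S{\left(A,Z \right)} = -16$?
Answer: $- \frac{14414}{10661} \approx -1.352$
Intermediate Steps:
$R{\left(r \right)} = 0$
$t = -96$ ($t = \left(-16\right) 6 = -96$)
$O = -14414$
$v = 0$ ($v = \frac{65 \cdot 0}{6} = \frac{1}{6} \cdot 0 = 0$)
$\frac{\frac{v}{24835} + O}{\left(-6441 - -17198\right) + t} = \frac{\frac{0}{24835} - 14414}{\left(-6441 - -17198\right) - 96} = \frac{0 \cdot \frac{1}{24835} - 14414}{\left(-6441 + 17198\right) - 96} = \frac{0 - 14414}{10757 - 96} = - \frac{14414}{10661}$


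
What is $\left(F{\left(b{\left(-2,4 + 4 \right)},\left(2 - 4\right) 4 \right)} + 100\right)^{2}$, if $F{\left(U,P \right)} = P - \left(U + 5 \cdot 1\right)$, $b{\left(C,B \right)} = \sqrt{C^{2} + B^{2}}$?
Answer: $7637 - 348 \sqrt{17} \approx 6202.2$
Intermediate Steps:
$b{\left(C,B \right)} = \sqrt{B^{2} + C^{2}}$
$F{\left(U,P \right)} = -5 + P - U$ ($F{\left(U,P \right)} = P - \left(U + 5\right) = P - \left(5 + U\right) = -5 + P - U$)
$\left(F{\left(b{\left(-2,4 + 4 \right)},\left(2 - 4\right) 4 \right)} + 100\right)^{2} = \left(\left(-5 + \left(2 - 4\right) 4 - \sqrt{\left(4 + 4\right)^{2} + \left(-2\right)^{2}}\right) + 100\right)^{2} = \left(\left(-5 - 8 - \sqrt{8^{2} + 4}\right) + 100\right)^{2} = \left(\left(-5 - 8 - \sqrt{64 + 4}\right) + 100\right)^{2} = \left(\left(-5 - 8 - \sqrt{68}\right) + 100\right)^{2} = \left(\left(-5 - 8 - 2 \sqrt{17}\right) + 100\right)^{2} = \left(\left(-13 - 2 \sqrt{17}\right) + 100\right)^{2} = \left(87 - 2 \sqrt{17}\right)^{2}$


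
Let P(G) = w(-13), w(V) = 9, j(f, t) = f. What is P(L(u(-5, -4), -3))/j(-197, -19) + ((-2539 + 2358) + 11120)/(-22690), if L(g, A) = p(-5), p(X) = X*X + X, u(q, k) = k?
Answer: -2359193/4469930 ≈ -0.52779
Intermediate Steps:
p(X) = X + X² (p(X) = X² + X = X + X²)
L(g, A) = 20 (L(g, A) = -5*(1 - 5) = -5*(-4) = 20)
P(G) = 9
P(L(u(-5, -4), -3))/j(-197, -19) + ((-2539 + 2358) + 11120)/(-22690) = 9/(-197) + ((-2539 + 2358) + 11120)/(-22690) = 9*(-1/197) + (-181 + 11120)*(-1/22690) = -9/197 + 10939*(-1/22690) = -9/197 - 10939/22690 = -2359193/4469930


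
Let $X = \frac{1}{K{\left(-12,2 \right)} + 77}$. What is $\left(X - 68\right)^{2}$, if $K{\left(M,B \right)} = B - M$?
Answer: $\frac{38278969}{8281} \approx 4622.5$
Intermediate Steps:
$X = \frac{1}{91}$ ($X = \frac{1}{\left(2 - -12\right) + 77} = \frac{1}{\left(2 + 12\right) + 77} = \frac{1}{14 + 77} = \frac{1}{91} \approx 0.010989$)
$\left(X - 68\right)^{2} = \left(\frac{1}{91} - 68\right)^{2} = \left(- \frac{6187}{91}\right)^{2} = \frac{38278969}{8281}$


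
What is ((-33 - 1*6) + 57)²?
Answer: 324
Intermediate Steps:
((-33 - 1*6) + 57)² = ((-33 - 6) + 57)² = (-39 + 57)² = 18² = 324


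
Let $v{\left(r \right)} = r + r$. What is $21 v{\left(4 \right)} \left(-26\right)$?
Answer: $-4368$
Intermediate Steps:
$v{\left(r \right)} = 2 r$
$21 v{\left(4 \right)} \left(-26\right) = 21 \cdot 2 \cdot 4 \left(-26\right) = 21 \cdot 8 \left(-26\right) = 168 \left(-26\right) = -4368$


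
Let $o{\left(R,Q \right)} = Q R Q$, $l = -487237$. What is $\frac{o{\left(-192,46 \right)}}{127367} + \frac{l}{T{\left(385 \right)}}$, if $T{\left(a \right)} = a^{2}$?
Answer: $- \frac{122277582179}{18878973575} \approx -6.4769$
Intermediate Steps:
$o{\left(R,Q \right)} = R Q^{2}$
$\frac{o{\left(-192,46 \right)}}{127367} + \frac{l}{T{\left(385 \right)}} = \frac{\left(-192\right) 46^{2}}{127367} - \frac{487237}{385^{2}} = \left(-192\right) 2116 \cdot \frac{1}{127367} - \frac{487237}{148225} = \left(-406272\right) \frac{1}{127367} - \frac{487237}{148225} = - \frac{406272}{127367} - \frac{487237}{148225} = - \frac{122277582179}{18878973575}$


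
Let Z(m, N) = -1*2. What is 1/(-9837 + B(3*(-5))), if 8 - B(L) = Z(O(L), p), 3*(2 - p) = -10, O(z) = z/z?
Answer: -1/9827 ≈ -0.00010176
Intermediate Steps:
O(z) = 1
p = 16/3 (p = 2 - ⅓*(-10) = 2 + 10/3 = 16/3 ≈ 5.3333)
Z(m, N) = -2
B(L) = 10 (B(L) = 8 - 1*(-2) = 8 + 2 = 10)
1/(-9837 + B(3*(-5))) = 1/(-9837 + 10) = 1/(-9827) = -1/9827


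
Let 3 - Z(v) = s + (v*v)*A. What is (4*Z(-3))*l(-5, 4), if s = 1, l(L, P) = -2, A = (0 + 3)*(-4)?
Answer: -880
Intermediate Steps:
A = -12 (A = 3*(-4) = -12)
Z(v) = 2 + 12*v² (Z(v) = 3 - (1 + (v*v)*(-12)) = 3 - (1 + v²*(-12)) = 3 - (1 - 12*v²) = 3 + (-1 + 12*v²) = 2 + 12*v²)
(4*Z(-3))*l(-5, 4) = (4*(2 + 12*(-3)²))*(-2) = (4*(2 + 12*9))*(-2) = (4*(2 + 108))*(-2) = (4*110)*(-2) = 440*(-2) = -880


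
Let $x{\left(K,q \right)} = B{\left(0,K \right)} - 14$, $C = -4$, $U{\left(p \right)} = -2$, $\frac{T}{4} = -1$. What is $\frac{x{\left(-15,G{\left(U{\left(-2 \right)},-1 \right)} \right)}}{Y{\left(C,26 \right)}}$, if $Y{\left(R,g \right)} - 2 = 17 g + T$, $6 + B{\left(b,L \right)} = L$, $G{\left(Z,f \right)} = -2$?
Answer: $- \frac{7}{88} \approx -0.079545$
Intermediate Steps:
$T = -4$ ($T = 4 \left(-1\right) = -4$)
$B{\left(b,L \right)} = -6 + L$
$Y{\left(R,g \right)} = -2 + 17 g$ ($Y{\left(R,g \right)} = 2 + \left(17 g - 4\right) = 2 + \left(-4 + 17 g\right) = -2 + 17 g$)
$x{\left(K,q \right)} = -20 + K$ ($x{\left(K,q \right)} = \left(-6 + K\right) - 14 = -20 + K$)
$\frac{x{\left(-15,G{\left(U{\left(-2 \right)},-1 \right)} \right)}}{Y{\left(C,26 \right)}} = \frac{-20 - 15}{-2 + 17 \cdot 26} = - \frac{35}{-2 + 442} = - \frac{35}{440} = \left(-35\right) \frac{1}{440} = - \frac{7}{88}$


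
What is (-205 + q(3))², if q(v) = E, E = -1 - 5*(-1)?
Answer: 40401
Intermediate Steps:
E = 4 (E = -1 + 5 = 4)
q(v) = 4
(-205 + q(3))² = (-205 + 4)² = (-201)² = 40401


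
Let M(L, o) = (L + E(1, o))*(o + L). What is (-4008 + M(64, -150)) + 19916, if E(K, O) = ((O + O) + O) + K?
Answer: 49018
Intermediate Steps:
E(K, O) = K + 3*O (E(K, O) = (2*O + O) + K = 3*O + K = K + 3*O)
M(L, o) = (L + o)*(1 + L + 3*o) (M(L, o) = (L + (1 + 3*o))*(o + L) = (1 + L + 3*o)*(L + o) = (L + o)*(1 + L + 3*o))
(-4008 + M(64, -150)) + 19916 = (-4008 + (64 - 150 + 64**2 + 3*(-150)**2 + 4*64*(-150))) + 19916 = (-4008 + (64 - 150 + 4096 + 3*22500 - 38400)) + 19916 = (-4008 + (64 - 150 + 4096 + 67500 - 38400)) + 19916 = (-4008 + 33110) + 19916 = 29102 + 19916 = 49018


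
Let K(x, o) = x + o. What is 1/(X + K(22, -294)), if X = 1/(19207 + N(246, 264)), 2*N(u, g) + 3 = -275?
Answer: -19068/5186495 ≈ -0.0036765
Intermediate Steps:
N(u, g) = -139 (N(u, g) = -3/2 + (½)*(-275) = -3/2 - 275/2 = -139)
K(x, o) = o + x
X = 1/19068 (X = 1/(19207 - 139) = 1/19068 ≈ 5.2444e-5)
1/(X + K(22, -294)) = 1/(1/19068 + (-294 + 22)) = 1/(1/19068 - 272) = 1/(-5186495/19068) = -19068/5186495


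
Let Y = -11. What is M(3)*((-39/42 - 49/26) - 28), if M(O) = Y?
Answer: 30844/91 ≈ 338.94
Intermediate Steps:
M(O) = -11
M(3)*((-39/42 - 49/26) - 28) = -11*((-39/42 - 49/26) - 28) = -11*((-39*1/42 - 49*1/26) - 28) = -11*((-13/14 - 49/26) - 28) = -11*(-256/91 - 28) = -11*(-2804/91) = 30844/91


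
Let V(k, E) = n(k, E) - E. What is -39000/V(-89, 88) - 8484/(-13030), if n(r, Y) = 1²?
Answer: 84818018/188935 ≈ 448.93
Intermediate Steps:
n(r, Y) = 1
V(k, E) = 1 - E
-39000/V(-89, 88) - 8484/(-13030) = -39000/(1 - 1*88) - 8484/(-13030) = -39000/(1 - 88) - 8484*(-1/13030) = -39000/(-87) + 4242/6515 = -39000*(-1/87) + 4242/6515 = 13000/29 + 4242/6515 = 84818018/188935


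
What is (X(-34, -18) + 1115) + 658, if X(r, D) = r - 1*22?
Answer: 1717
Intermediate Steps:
X(r, D) = -22 + r (X(r, D) = r - 22 = -22 + r)
(X(-34, -18) + 1115) + 658 = ((-22 - 34) + 1115) + 658 = (-56 + 1115) + 658 = 1059 + 658 = 1717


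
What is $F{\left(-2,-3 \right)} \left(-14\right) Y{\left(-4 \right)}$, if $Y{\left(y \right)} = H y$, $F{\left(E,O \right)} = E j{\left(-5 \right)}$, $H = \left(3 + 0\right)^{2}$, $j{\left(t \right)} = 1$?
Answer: $-1008$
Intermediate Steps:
$H = 9$ ($H = 3^{2} = 9$)
$F{\left(E,O \right)} = E$ ($F{\left(E,O \right)} = E 1 = E$)
$Y{\left(y \right)} = 9 y$
$F{\left(-2,-3 \right)} \left(-14\right) Y{\left(-4 \right)} = \left(-2\right) \left(-14\right) 9 \left(-4\right) = 28 \left(-36\right) = -1008$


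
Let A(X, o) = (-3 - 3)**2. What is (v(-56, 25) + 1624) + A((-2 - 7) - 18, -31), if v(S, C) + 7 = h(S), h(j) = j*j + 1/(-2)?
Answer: 9577/2 ≈ 4788.5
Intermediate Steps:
h(j) = -1/2 + j**2 (h(j) = j**2 - 1/2 = -1/2 + j**2)
v(S, C) = -15/2 + S**2 (v(S, C) = -7 + (-1/2 + S**2) = -15/2 + S**2)
A(X, o) = 36 (A(X, o) = (-6)**2 = 36)
(v(-56, 25) + 1624) + A((-2 - 7) - 18, -31) = ((-15/2 + (-56)**2) + 1624) + 36 = ((-15/2 + 3136) + 1624) + 36 = (6257/2 + 1624) + 36 = 9505/2 + 36 = 9577/2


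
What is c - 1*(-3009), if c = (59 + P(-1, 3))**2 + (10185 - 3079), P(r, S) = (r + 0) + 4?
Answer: 13959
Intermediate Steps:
P(r, S) = 4 + r (P(r, S) = r + 4 = 4 + r)
c = 10950 (c = (59 + (4 - 1))**2 + (10185 - 3079) = (59 + 3)**2 + 7106 = 62**2 + 7106 = 3844 + 7106 = 10950)
c - 1*(-3009) = 10950 - 1*(-3009) = 10950 + 3009 = 13959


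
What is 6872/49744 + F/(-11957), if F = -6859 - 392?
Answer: 55357781/74348626 ≈ 0.74457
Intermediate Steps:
F = -7251
6872/49744 + F/(-11957) = 6872/49744 - 7251/(-11957) = 6872*(1/49744) - 7251*(-1/11957) = 859/6218 + 7251/11957 = 55357781/74348626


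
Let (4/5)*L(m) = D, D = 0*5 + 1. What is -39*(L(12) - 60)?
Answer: 9165/4 ≈ 2291.3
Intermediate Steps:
D = 1 (D = 0 + 1 = 1)
L(m) = 5/4 (L(m) = (5/4)*1 = 5/4)
-39*(L(12) - 60) = -39*(5/4 - 60) = -39*(-235/4) = 9165/4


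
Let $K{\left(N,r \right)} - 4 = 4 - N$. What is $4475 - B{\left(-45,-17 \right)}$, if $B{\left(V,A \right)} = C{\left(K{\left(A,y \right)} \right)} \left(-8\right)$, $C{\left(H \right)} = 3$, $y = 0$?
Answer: $4499$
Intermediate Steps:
$K{\left(N,r \right)} = 8 - N$ ($K{\left(N,r \right)} = 4 - \left(-4 + N\right) = 8 - N$)
$B{\left(V,A \right)} = -24$ ($B{\left(V,A \right)} = 3 \left(-8\right) = -24$)
$4475 - B{\left(-45,-17 \right)} = 4475 - -24 = 4475 + 24 = 4499$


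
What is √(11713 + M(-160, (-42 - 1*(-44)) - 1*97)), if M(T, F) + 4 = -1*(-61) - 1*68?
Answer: √11702 ≈ 108.18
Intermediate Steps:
M(T, F) = -11 (M(T, F) = -4 + (-1*(-61) - 1*68) = -4 + (61 - 68) = -4 - 7 = -11)
√(11713 + M(-160, (-42 - 1*(-44)) - 1*97)) = √(11713 - 11) = √11702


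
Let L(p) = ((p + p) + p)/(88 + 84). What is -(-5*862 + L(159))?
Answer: 740843/172 ≈ 4307.2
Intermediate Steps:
L(p) = 3*p/172 (L(p) = (2*p + p)/172 = (3*p)*(1/172) = 3*p/172)
-(-5*862 + L(159)) = -(-5*862 + (3/172)*159) = -(-4310 + 477/172) = -1*(-740843/172) = 740843/172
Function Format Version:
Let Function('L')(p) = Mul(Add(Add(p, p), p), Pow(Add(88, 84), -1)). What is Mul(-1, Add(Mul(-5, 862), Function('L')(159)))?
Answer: Rational(740843, 172) ≈ 4307.2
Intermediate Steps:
Function('L')(p) = Mul(Rational(3, 172), p) (Function('L')(p) = Mul(Add(Mul(2, p), p), Pow(172, -1)) = Mul(Mul(3, p), Rational(1, 172)) = Mul(Rational(3, 172), p))
Mul(-1, Add(Mul(-5, 862), Function('L')(159))) = Mul(-1, Add(Mul(-5, 862), Mul(Rational(3, 172), 159))) = Mul(-1, Add(-4310, Rational(477, 172))) = Mul(-1, Rational(-740843, 172)) = Rational(740843, 172)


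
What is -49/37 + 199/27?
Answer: 6040/999 ≈ 6.0460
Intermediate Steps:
-49/37 + 199/27 = 6040/999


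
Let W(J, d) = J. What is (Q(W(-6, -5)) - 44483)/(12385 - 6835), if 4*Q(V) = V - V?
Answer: -44483/5550 ≈ -8.0150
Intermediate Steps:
Q(V) = 0 (Q(V) = (V - V)/4 = (¼)*0 = 0)
(Q(W(-6, -5)) - 44483)/(12385 - 6835) = (0 - 44483)/(12385 - 6835) = -44483/5550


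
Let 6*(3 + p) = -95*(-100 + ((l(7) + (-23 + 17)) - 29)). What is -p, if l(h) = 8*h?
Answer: -7487/6 ≈ -1247.8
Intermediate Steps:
p = 7487/6 (p = -3 + (-95*(-100 + ((8*7 + (-23 + 17)) - 29)))/6 = -3 + (-95*(-100 + ((56 - 6) - 29)))/6 = -3 + (-95*(-100 + (50 - 29)))/6 = -3 + (-95*(-100 + 21))/6 = -3 + (-95*(-79))/6 = -3 + (⅙)*7505 = -3 + 7505/6 = 7487/6 ≈ 1247.8)
-p = -1*7487/6 = -7487/6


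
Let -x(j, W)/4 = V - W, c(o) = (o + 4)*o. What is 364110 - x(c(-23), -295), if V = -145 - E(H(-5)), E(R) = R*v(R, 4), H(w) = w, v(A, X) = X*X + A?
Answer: 364930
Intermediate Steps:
v(A, X) = A + X² (v(A, X) = X² + A = A + X²)
E(R) = R*(16 + R) (E(R) = R*(R + 4²) = R*(R + 16) = R*(16 + R))
c(o) = o*(4 + o) (c(o) = (4 + o)*o = o*(4 + o))
V = -90 (V = -145 - (-5)*(16 - 5) = -145 - (-5)*11 = -145 - 1*(-55) = -145 + 55 = -90)
x(j, W) = 360 + 4*W (x(j, W) = -4*(-90 - W) = 360 + 4*W)
364110 - x(c(-23), -295) = 364110 - (360 + 4*(-295)) = 364110 - (360 - 1180) = 364110 - 1*(-820) = 364110 + 820 = 364930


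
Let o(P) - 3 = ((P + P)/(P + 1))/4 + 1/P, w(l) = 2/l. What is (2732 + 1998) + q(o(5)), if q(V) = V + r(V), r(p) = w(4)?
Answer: 284047/60 ≈ 4734.1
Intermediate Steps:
r(p) = 1/2 (r(p) = 2/4 = 2*(1/4) = 1/2)
o(P) = 3 + 1/P + P/(2*(1 + P)) (o(P) = 3 + (((P + P)/(P + 1))/4 + 1/P) = 3 + (((2*P)/(1 + P))*(1/4) + 1/P) = 3 + ((2*P/(1 + P))*(1/4) + 1/P) = 3 + (P/(2*(1 + P)) + 1/P) = 3 + (1/P + P/(2*(1 + P))) = 3 + 1/P + P/(2*(1 + P)))
q(V) = 1/2 + V (q(V) = V + 1/2 = 1/2 + V)
(2732 + 1998) + q(o(5)) = (2732 + 1998) + (1/2 + (1/2)*(2 + 7*5**2 + 8*5)/(5*(1 + 5))) = 4730 + (1/2 + (1/2)*(1/5)*(2 + 7*25 + 40)/6) = 4730 + (1/2 + (1/2)*(1/5)*(1/6)*(2 + 175 + 40)) = 4730 + (1/2 + (1/2)*(1/5)*(1/6)*217) = 4730 + (1/2 + 217/60) = 4730 + 247/60 = 284047/60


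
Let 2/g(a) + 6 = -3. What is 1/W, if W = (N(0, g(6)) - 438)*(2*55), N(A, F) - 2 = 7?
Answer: -1/47190 ≈ -2.1191e-5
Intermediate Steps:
g(a) = -2/9 (g(a) = 2/(-6 - 3) = 2/(-9) = 2*(-1/9) = -2/9)
N(A, F) = 9 (N(A, F) = 2 + 7 = 9)
W = -47190 (W = (9 - 438)*(2*55) = -429*110 = -47190)
1/W = 1/(-47190) = -1/47190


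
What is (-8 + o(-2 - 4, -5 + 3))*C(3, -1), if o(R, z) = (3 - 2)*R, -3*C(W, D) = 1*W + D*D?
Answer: 56/3 ≈ 18.667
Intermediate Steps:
C(W, D) = -W/3 - D**2/3 (C(W, D) = -(1*W + D*D)/3 = -(W + D**2)/3 = -W/3 - D**2/3)
o(R, z) = R (o(R, z) = 1*R = R)
(-8 + o(-2 - 4, -5 + 3))*C(3, -1) = (-8 + (-2 - 4))*(-1/3*3 - 1/3*(-1)**2) = (-8 - 6)*(-1 - 1/3*1) = -14*(-1 - 1/3) = -14*(-4/3) = 56/3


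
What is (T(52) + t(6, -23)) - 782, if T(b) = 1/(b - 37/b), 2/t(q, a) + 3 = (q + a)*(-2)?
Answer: -64646468/82677 ≈ -781.92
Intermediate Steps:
t(q, a) = 2/(-3 - 2*a - 2*q) (t(q, a) = 2/(-3 + (q + a)*(-2)) = 2/(-3 + (a + q)*(-2)) = 2/(-3 + (-2*a - 2*q)) = 2/(-3 - 2*a - 2*q))
(T(52) + t(6, -23)) - 782 = (52/(-37 + 52²) - 2/(3 + 2*(-23) + 2*6)) - 782 = (52/(-37 + 2704) - 2/(3 - 46 + 12)) - 782 = (52/2667 - 2/(-31)) - 782 = (52*(1/2667) - 2*(-1/31)) - 782 = (52/2667 + 2/31) - 782 = 6946/82677 - 782 = -64646468/82677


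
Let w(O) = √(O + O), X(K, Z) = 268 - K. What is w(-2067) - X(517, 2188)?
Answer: 249 + I*√4134 ≈ 249.0 + 64.296*I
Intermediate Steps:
w(O) = √2*√O (w(O) = √(2*O) = √2*√O)
w(-2067) - X(517, 2188) = √2*√(-2067) - (268 - 1*517) = √2*(I*√2067) - (268 - 517) = I*√4134 - 1*(-249) = I*√4134 + 249 = 249 + I*√4134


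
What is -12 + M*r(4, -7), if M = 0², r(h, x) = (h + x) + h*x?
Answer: -12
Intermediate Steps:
r(h, x) = h + x + h*x
M = 0
-12 + M*r(4, -7) = -12 + 0*(4 - 7 + 4*(-7)) = -12 + 0*(4 - 7 - 28) = -12 + 0*(-31) = -12 + 0 = -12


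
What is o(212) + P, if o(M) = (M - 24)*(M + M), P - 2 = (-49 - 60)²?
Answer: 91595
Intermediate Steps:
P = 11883 (P = 2 + (-49 - 60)² = 2 + (-109)² = 2 + 11881 = 11883)
o(M) = 2*M*(-24 + M) (o(M) = (-24 + M)*(2*M) = 2*M*(-24 + M))
o(212) + P = 2*212*(-24 + 212) + 11883 = 2*212*188 + 11883 = 79712 + 11883 = 91595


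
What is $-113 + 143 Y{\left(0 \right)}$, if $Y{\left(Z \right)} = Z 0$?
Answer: $-113$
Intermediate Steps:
$Y{\left(Z \right)} = 0$
$-113 + 143 Y{\left(0 \right)} = -113 + 143 \cdot 0 = -113 + 0 = -113$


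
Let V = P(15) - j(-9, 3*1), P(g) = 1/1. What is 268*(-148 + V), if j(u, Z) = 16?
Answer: -43684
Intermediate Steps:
P(g) = 1
V = -15 (V = 1 - 1*16 = 1 - 16 = -15)
268*(-148 + V) = 268*(-148 - 15) = 268*(-163) = -43684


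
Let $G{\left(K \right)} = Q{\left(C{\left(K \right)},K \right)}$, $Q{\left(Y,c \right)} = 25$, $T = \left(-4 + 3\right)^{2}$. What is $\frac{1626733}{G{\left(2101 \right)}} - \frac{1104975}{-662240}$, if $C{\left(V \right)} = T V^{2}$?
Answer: $\frac{215463057259}{3311200} \approx 65071.0$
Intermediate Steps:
$T = 1$ ($T = \left(-1\right)^{2} = 1$)
$C{\left(V \right)} = V^{2}$ ($C{\left(V \right)} = 1 V^{2} = V^{2}$)
$G{\left(K \right)} = 25$
$\frac{1626733}{G{\left(2101 \right)}} - \frac{1104975}{-662240} = \frac{1626733}{25} - \frac{1104975}{-662240} = 1626733 \cdot \frac{1}{25} - - \frac{220995}{132448} = \frac{1626733}{25} + \frac{220995}{132448} = \frac{215463057259}{3311200}$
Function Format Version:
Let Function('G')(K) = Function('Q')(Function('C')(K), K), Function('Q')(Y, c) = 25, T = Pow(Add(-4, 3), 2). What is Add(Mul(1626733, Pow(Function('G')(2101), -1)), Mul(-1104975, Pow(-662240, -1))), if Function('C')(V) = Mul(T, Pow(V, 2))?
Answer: Rational(215463057259, 3311200) ≈ 65071.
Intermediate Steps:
T = 1 (T = Pow(-1, 2) = 1)
Function('C')(V) = Pow(V, 2) (Function('C')(V) = Mul(1, Pow(V, 2)) = Pow(V, 2))
Function('G')(K) = 25
Add(Mul(1626733, Pow(Function('G')(2101), -1)), Mul(-1104975, Pow(-662240, -1))) = Add(Mul(1626733, Pow(25, -1)), Mul(-1104975, Pow(-662240, -1))) = Add(Mul(1626733, Rational(1, 25)), Mul(-1104975, Rational(-1, 662240))) = Add(Rational(1626733, 25), Rational(220995, 132448)) = Rational(215463057259, 3311200)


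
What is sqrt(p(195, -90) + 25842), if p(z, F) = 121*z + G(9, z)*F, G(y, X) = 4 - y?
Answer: 3*sqrt(5543) ≈ 223.35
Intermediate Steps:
p(z, F) = -5*F + 121*z (p(z, F) = 121*z + (4 - 1*9)*F = 121*z + (4 - 9)*F = 121*z - 5*F = -5*F + 121*z)
sqrt(p(195, -90) + 25842) = sqrt((-5*(-90) + 121*195) + 25842) = sqrt((450 + 23595) + 25842) = sqrt(24045 + 25842) = sqrt(49887) = 3*sqrt(5543)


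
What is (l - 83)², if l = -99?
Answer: 33124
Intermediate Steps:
(l - 83)² = (-99 - 83)² = (-182)² = 33124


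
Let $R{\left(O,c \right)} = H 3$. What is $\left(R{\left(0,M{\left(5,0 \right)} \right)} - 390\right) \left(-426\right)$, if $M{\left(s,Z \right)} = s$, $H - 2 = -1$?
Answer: $164862$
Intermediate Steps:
$H = 1$ ($H = 2 - 1 = 1$)
$R{\left(O,c \right)} = 3$ ($R{\left(O,c \right)} = 1 \cdot 3 = 3$)
$\left(R{\left(0,M{\left(5,0 \right)} \right)} - 390\right) \left(-426\right) = \left(3 - 390\right) \left(-426\right) = \left(-387\right) \left(-426\right) = 164862$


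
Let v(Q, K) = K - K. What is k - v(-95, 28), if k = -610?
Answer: -610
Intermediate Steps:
v(Q, K) = 0
k - v(-95, 28) = -610 - 1*0 = -610 + 0 = -610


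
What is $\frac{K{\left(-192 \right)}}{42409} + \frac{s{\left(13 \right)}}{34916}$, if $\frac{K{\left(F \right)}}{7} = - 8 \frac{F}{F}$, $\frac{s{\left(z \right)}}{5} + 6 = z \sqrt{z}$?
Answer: $- \frac{1613783}{740376322} + \frac{65 \sqrt{13}}{34916} \approx 0.0045325$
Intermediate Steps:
$s{\left(z \right)} = -30 + 5 z^{\frac{3}{2}}$ ($s{\left(z \right)} = -30 + 5 z \sqrt{z} = -30 + 5 z^{\frac{3}{2}}$)
$K{\left(F \right)} = -56$ ($K{\left(F \right)} = 7 \left(- 8 \frac{F}{F}\right) = 7 \left(\left(-8\right) 1\right) = 7 \left(-8\right) = -56$)
$\frac{K{\left(-192 \right)}}{42409} + \frac{s{\left(13 \right)}}{34916} = - \frac{56}{42409} + \frac{-30 + 5 \cdot 13^{\frac{3}{2}}}{34916} = \left(-56\right) \frac{1}{42409} + \left(-30 + 5 \cdot 13 \sqrt{13}\right) \frac{1}{34916} = - \frac{56}{42409} + \left(-30 + 65 \sqrt{13}\right) \frac{1}{34916} = - \frac{56}{42409} - \left(\frac{15}{17458} - \frac{65 \sqrt{13}}{34916}\right) = - \frac{1613783}{740376322} + \frac{65 \sqrt{13}}{34916}$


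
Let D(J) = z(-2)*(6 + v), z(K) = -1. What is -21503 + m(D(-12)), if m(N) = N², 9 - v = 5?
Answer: -21403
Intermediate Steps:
v = 4 (v = 9 - 1*5 = 9 - 5 = 4)
D(J) = -10 (D(J) = -(6 + 4) = -1*10 = -10)
-21503 + m(D(-12)) = -21503 + (-10)² = -21503 + 100 = -21403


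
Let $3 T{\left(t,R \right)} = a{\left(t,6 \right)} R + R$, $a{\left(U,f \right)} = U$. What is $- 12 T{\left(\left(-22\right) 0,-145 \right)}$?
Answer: $580$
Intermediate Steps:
$T{\left(t,R \right)} = \frac{R}{3} + \frac{R t}{3}$ ($T{\left(t,R \right)} = \frac{t R + R}{3} = \frac{R t + R}{3} = \frac{R + R t}{3} = \frac{R}{3} + \frac{R t}{3}$)
$- 12 T{\left(\left(-22\right) 0,-145 \right)} = - 12 \cdot \frac{1}{3} \left(-145\right) \left(1 - 0\right) = - 12 \cdot \frac{1}{3} \left(-145\right) \left(1 + 0\right) = - 12 \cdot \frac{1}{3} \left(-145\right) 1 = \left(-12\right) \left(- \frac{145}{3}\right) = 580$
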